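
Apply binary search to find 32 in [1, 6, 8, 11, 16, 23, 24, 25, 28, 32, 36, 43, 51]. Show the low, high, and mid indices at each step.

Binary search for 32 in [1, 6, 8, 11, 16, 23, 24, 25, 28, 32, 36, 43, 51]:

lo=0, hi=12, mid=6, arr[mid]=24 -> 24 < 32, search right half
lo=7, hi=12, mid=9, arr[mid]=32 -> Found target at index 9!

Binary search finds 32 at index 9 after 2 comparisons. The search repeatedly halves the search space by comparing with the middle element.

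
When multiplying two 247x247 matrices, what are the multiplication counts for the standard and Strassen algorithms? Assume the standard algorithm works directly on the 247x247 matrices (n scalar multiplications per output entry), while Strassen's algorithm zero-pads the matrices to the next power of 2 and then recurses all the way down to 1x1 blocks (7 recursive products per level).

Matrix multiplication for 247x247 matrices:

Strassen's algorithm requires power-of-2 dimensions. Pad 247x247 to 256x256 (next power of 2).

Standard algorithm: 247^3 = 15069223 multiplications
Strassen's algorithm: 7^(log2(256)) = 7^8 = 5764801 multiplications
Savings: 15069223 - 5764801 = 9304422 multiplications

Standard: 15069223 multiplications (247^3). Strassen: 5764801 multiplications (7^8, after padding to 256x256). Strassen reduces 8 recursive multiplications to 7 at each level.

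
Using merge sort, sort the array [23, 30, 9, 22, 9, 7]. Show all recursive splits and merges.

Merge sort trace:

Split: [23, 30, 9, 22, 9, 7] -> [23, 30, 9] and [22, 9, 7]
  Split: [23, 30, 9] -> [23] and [30, 9]
    Split: [30, 9] -> [30] and [9]
    Merge: [30] + [9] -> [9, 30]
  Merge: [23] + [9, 30] -> [9, 23, 30]
  Split: [22, 9, 7] -> [22] and [9, 7]
    Split: [9, 7] -> [9] and [7]
    Merge: [9] + [7] -> [7, 9]
  Merge: [22] + [7, 9] -> [7, 9, 22]
Merge: [9, 23, 30] + [7, 9, 22] -> [7, 9, 9, 22, 23, 30]

Final sorted array: [7, 9, 9, 22, 23, 30]

The merge sort proceeds by recursively splitting the array and merging sorted halves.
After all merges, the sorted array is [7, 9, 9, 22, 23, 30].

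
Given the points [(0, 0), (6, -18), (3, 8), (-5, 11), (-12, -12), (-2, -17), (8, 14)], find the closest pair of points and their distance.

Computing all pairwise distances among 7 points:

d((0, 0), (6, -18)) = 18.9737
d((0, 0), (3, 8)) = 8.544
d((0, 0), (-5, 11)) = 12.083
d((0, 0), (-12, -12)) = 16.9706
d((0, 0), (-2, -17)) = 17.1172
d((0, 0), (8, 14)) = 16.1245
d((6, -18), (3, 8)) = 26.1725
d((6, -18), (-5, 11)) = 31.0161
d((6, -18), (-12, -12)) = 18.9737
d((6, -18), (-2, -17)) = 8.0623
d((6, -18), (8, 14)) = 32.0624
d((3, 8), (-5, 11)) = 8.544
d((3, 8), (-12, -12)) = 25.0
d((3, 8), (-2, -17)) = 25.4951
d((3, 8), (8, 14)) = 7.8102 <-- minimum
d((-5, 11), (-12, -12)) = 24.0416
d((-5, 11), (-2, -17)) = 28.1603
d((-5, 11), (8, 14)) = 13.3417
d((-12, -12), (-2, -17)) = 11.1803
d((-12, -12), (8, 14)) = 32.8024
d((-2, -17), (8, 14)) = 32.573

Closest pair: (3, 8) and (8, 14) with distance 7.8102

The closest pair is (3, 8) and (8, 14) with Euclidean distance 7.8102. For 7 points, brute-force pairwise comparison is shown above. For large n, the divide-and-conquer algorithm (sort by x, recurse on halves, check the dividing strip) achieves O(n log n).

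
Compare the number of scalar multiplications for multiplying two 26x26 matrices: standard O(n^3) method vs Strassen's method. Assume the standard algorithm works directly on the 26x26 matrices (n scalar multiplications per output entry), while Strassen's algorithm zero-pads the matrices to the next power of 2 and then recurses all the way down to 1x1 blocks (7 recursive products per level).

Matrix multiplication for 26x26 matrices:

Strassen's algorithm requires power-of-2 dimensions. Pad 26x26 to 32x32 (next power of 2).

Standard algorithm: 26^3 = 17576 multiplications
Strassen's algorithm: 7^(log2(32)) = 7^5 = 16807 multiplications
Savings: 17576 - 16807 = 769 multiplications

Standard: 17576 multiplications (26^3). Strassen: 16807 multiplications (7^5, after padding to 32x32). Strassen reduces 8 recursive multiplications to 7 at each level.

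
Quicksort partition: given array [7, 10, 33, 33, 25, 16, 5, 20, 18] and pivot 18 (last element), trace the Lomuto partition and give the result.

Lomuto partition with pivot = 18:

Initial array: [7, 10, 33, 33, 25, 16, 5, 20, 18]

arr[0]=7 <= 18: swap with position 0, array becomes [7, 10, 33, 33, 25, 16, 5, 20, 18]
arr[1]=10 <= 18: swap with position 1, array becomes [7, 10, 33, 33, 25, 16, 5, 20, 18]
arr[2]=33 > 18: no swap
arr[3]=33 > 18: no swap
arr[4]=25 > 18: no swap
arr[5]=16 <= 18: swap with position 2, array becomes [7, 10, 16, 33, 25, 33, 5, 20, 18]
arr[6]=5 <= 18: swap with position 3, array becomes [7, 10, 16, 5, 25, 33, 33, 20, 18]
arr[7]=20 > 18: no swap

Place pivot at position 4: [7, 10, 16, 5, 18, 33, 33, 20, 25]
Pivot position: 4

After partitioning with pivot 18, the array becomes [7, 10, 16, 5, 18, 33, 33, 20, 25]. The pivot is placed at index 4. All elements to the left of the pivot are <= 18, and all elements to the right are > 18.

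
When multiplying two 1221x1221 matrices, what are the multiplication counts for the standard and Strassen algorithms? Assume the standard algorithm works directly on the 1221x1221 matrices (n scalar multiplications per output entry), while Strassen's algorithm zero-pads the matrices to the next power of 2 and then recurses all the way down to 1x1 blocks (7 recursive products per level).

Matrix multiplication for 1221x1221 matrices:

Strassen's algorithm requires power-of-2 dimensions. Pad 1221x1221 to 2048x2048 (next power of 2).

Standard algorithm: 1221^3 = 1820316861 multiplications
Strassen's algorithm: 7^(log2(2048)) = 7^11 = 1977326743 multiplications
Difference: 1820316861 - 1977326743 = -157009882 (Strassen uses MORE here due to padding overhead — for small or just-over-power-of-2 n, padding can outweigh the per-level savings)

Standard: 1820316861 multiplications (1221^3). Strassen: 1977326743 multiplications (7^11, after padding to 2048x2048). Strassen reduces 8 recursive multiplications to 7 at each level.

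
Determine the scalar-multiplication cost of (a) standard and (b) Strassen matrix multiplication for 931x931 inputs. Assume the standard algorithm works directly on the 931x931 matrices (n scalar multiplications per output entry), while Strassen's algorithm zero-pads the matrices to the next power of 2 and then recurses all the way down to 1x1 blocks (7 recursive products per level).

Matrix multiplication for 931x931 matrices:

Strassen's algorithm requires power-of-2 dimensions. Pad 931x931 to 1024x1024 (next power of 2).

Standard algorithm: 931^3 = 806954491 multiplications
Strassen's algorithm: 7^(log2(1024)) = 7^10 = 282475249 multiplications
Savings: 806954491 - 282475249 = 524479242 multiplications

Standard: 806954491 multiplications (931^3). Strassen: 282475249 multiplications (7^10, after padding to 1024x1024). Strassen reduces 8 recursive multiplications to 7 at each level.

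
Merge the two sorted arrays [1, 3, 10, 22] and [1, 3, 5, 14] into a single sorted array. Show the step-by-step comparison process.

Merging process:

Compare 1 vs 1: take 1 from left. Merged: [1]
Compare 3 vs 1: take 1 from right. Merged: [1, 1]
Compare 3 vs 3: take 3 from left. Merged: [1, 1, 3]
Compare 10 vs 3: take 3 from right. Merged: [1, 1, 3, 3]
Compare 10 vs 5: take 5 from right. Merged: [1, 1, 3, 3, 5]
Compare 10 vs 14: take 10 from left. Merged: [1, 1, 3, 3, 5, 10]
Compare 22 vs 14: take 14 from right. Merged: [1, 1, 3, 3, 5, 10, 14]
Append remaining from left: [22]. Merged: [1, 1, 3, 3, 5, 10, 14, 22]

Final merged array: [1, 1, 3, 3, 5, 10, 14, 22]
Total comparisons: 7

The merged array is [1, 1, 3, 3, 5, 10, 14, 22], requiring 7 comparisons. The merge step runs in O(n) time where n is the total number of elements.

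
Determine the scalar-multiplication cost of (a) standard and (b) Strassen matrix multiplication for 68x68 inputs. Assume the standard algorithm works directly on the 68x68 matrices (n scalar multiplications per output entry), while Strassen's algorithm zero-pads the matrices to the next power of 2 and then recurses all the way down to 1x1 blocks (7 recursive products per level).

Matrix multiplication for 68x68 matrices:

Strassen's algorithm requires power-of-2 dimensions. Pad 68x68 to 128x128 (next power of 2).

Standard algorithm: 68^3 = 314432 multiplications
Strassen's algorithm: 7^(log2(128)) = 7^7 = 823543 multiplications
Difference: 314432 - 823543 = -509111 (Strassen uses MORE here due to padding overhead — for small or just-over-power-of-2 n, padding can outweigh the per-level savings)

Standard: 314432 multiplications (68^3). Strassen: 823543 multiplications (7^7, after padding to 128x128). Strassen reduces 8 recursive multiplications to 7 at each level.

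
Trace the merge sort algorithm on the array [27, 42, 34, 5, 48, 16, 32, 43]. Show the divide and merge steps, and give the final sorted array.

Merge sort trace:

Split: [27, 42, 34, 5, 48, 16, 32, 43] -> [27, 42, 34, 5] and [48, 16, 32, 43]
  Split: [27, 42, 34, 5] -> [27, 42] and [34, 5]
    Split: [27, 42] -> [27] and [42]
    Merge: [27] + [42] -> [27, 42]
    Split: [34, 5] -> [34] and [5]
    Merge: [34] + [5] -> [5, 34]
  Merge: [27, 42] + [5, 34] -> [5, 27, 34, 42]
  Split: [48, 16, 32, 43] -> [48, 16] and [32, 43]
    Split: [48, 16] -> [48] and [16]
    Merge: [48] + [16] -> [16, 48]
    Split: [32, 43] -> [32] and [43]
    Merge: [32] + [43] -> [32, 43]
  Merge: [16, 48] + [32, 43] -> [16, 32, 43, 48]
Merge: [5, 27, 34, 42] + [16, 32, 43, 48] -> [5, 16, 27, 32, 34, 42, 43, 48]

Final sorted array: [5, 16, 27, 32, 34, 42, 43, 48]

The merge sort proceeds by recursively splitting the array and merging sorted halves.
After all merges, the sorted array is [5, 16, 27, 32, 34, 42, 43, 48].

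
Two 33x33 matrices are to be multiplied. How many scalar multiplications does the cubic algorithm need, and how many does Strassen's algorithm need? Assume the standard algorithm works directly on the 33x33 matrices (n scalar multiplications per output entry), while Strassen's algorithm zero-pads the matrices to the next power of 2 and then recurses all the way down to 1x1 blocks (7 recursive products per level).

Matrix multiplication for 33x33 matrices:

Strassen's algorithm requires power-of-2 dimensions. Pad 33x33 to 64x64 (next power of 2).

Standard algorithm: 33^3 = 35937 multiplications
Strassen's algorithm: 7^(log2(64)) = 7^6 = 117649 multiplications
Difference: 35937 - 117649 = -81712 (Strassen uses MORE here due to padding overhead — for small or just-over-power-of-2 n, padding can outweigh the per-level savings)

Standard: 35937 multiplications (33^3). Strassen: 117649 multiplications (7^6, after padding to 64x64). Strassen reduces 8 recursive multiplications to 7 at each level.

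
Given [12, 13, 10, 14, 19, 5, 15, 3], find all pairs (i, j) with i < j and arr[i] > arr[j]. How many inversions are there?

Finding inversions in [12, 13, 10, 14, 19, 5, 15, 3]:

(0, 2): arr[0]=12 > arr[2]=10
(0, 5): arr[0]=12 > arr[5]=5
(0, 7): arr[0]=12 > arr[7]=3
(1, 2): arr[1]=13 > arr[2]=10
(1, 5): arr[1]=13 > arr[5]=5
(1, 7): arr[1]=13 > arr[7]=3
(2, 5): arr[2]=10 > arr[5]=5
(2, 7): arr[2]=10 > arr[7]=3
(3, 5): arr[3]=14 > arr[5]=5
(3, 7): arr[3]=14 > arr[7]=3
(4, 5): arr[4]=19 > arr[5]=5
(4, 6): arr[4]=19 > arr[6]=15
(4, 7): arr[4]=19 > arr[7]=3
(5, 7): arr[5]=5 > arr[7]=3
(6, 7): arr[6]=15 > arr[7]=3

Total inversions: 15

The array has 15 inversion(s): (0,2), (0,5), (0,7), (1,2), (1,5), (1,7), (2,5), (2,7), (3,5), (3,7), (4,5), (4,6), (4,7), (5,7), (6,7). Each pair (i,j) satisfies i < j and arr[i] > arr[j].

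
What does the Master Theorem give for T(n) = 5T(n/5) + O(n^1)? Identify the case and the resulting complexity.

Master Theorem for T(n) = 5T(n/5) + O(n^1):

a = 5, b = 5, c = 1
log_b(a) = log_5(5) = 1.0000

Case 2: c = 1 = log_5(5) = 1.0000
T(n) = O(n^1 log n) = O(n log n)

For T(n) = 5T(n/5) + O(n^1): log_5(5) = 1.0000. This is Case 2 of the Master Theorem (c = log_b(a), equal work at all levels), giving O(n log n).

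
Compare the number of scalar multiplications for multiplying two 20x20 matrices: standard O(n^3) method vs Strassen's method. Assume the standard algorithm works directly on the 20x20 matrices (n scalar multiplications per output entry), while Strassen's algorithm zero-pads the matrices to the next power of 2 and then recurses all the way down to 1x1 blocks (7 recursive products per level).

Matrix multiplication for 20x20 matrices:

Strassen's algorithm requires power-of-2 dimensions. Pad 20x20 to 32x32 (next power of 2).

Standard algorithm: 20^3 = 8000 multiplications
Strassen's algorithm: 7^(log2(32)) = 7^5 = 16807 multiplications
Difference: 8000 - 16807 = -8807 (Strassen uses MORE here due to padding overhead — for small or just-over-power-of-2 n, padding can outweigh the per-level savings)

Standard: 8000 multiplications (20^3). Strassen: 16807 multiplications (7^5, after padding to 32x32). Strassen reduces 8 recursive multiplications to 7 at each level.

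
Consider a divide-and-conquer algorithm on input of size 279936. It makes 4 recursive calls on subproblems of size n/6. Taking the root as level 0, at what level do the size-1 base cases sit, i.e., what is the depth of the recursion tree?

For divide and conquer with division factor 6:

Problem sizes at each level:
Level 0: 279936
Level 1: 46656
Level 2: 7776
Level 3: 1296
Level 4: 216
Level 5: 36
Level 6: 6
Level 7: 1

The root is level 0 and the size-1 base case is level 7 (the tree spans levels 0 through 7, i.e. 8 levels counting the root), so the depth is the number of divisions: log_6(279936) = 7

The recursion tree depth is log_6(279936) = 7. At each level, the problem size is divided by 6, so it takes 7 divisions to reduce to a base case of size 1. The algorithm makes 4 recursive calls at each level.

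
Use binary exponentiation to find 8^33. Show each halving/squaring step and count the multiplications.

Computing 8^33 by squaring (build up from 8^1; each line after the first costs one multiplication):

8^1 = 8
8^2 = (8^1)^2 = 8^2 = 64
8^4 = (8^2)^2 = 64^2 = 4096
8^8 = (8^4)^2 = 4096^2 = 16777216
8^16 = (8^8)^2 = 16777216^2 = 281474976710656
8^32 = (8^16)^2 = 281474976710656^2 = 79228162514264337593543950336
8^33 = 8 * 8^32 = 8 * 79228162514264337593543950336 = 633825300114114700748351602688

Result: 633825300114114700748351602688
Multiplications needed: 6 (6 lines after 8^1)

8^33 = 633825300114114700748351602688. Using exponentiation by squaring, this requires 6 multiplications. The key idea: if the exponent is even, square the half-power; if odd, multiply by the base once.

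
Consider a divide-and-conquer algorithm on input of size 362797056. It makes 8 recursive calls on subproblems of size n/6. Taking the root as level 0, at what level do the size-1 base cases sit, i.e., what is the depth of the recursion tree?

For divide and conquer with division factor 6:

Problem sizes at each level:
Level 0: 362797056
Level 1: 60466176
Level 2: 10077696
Level 3: 1679616
Level 4: 279936
Level 5: 46656
Level 6: 7776
Level 7: 1296
Level 8: 216
Level 9: 36
Level 10: 6
Level 11: 1

The root is level 0 and the size-1 base case is level 11 (the tree spans levels 0 through 11, i.e. 12 levels counting the root), so the depth is the number of divisions: log_6(362797056) = 11

The recursion tree depth is log_6(362797056) = 11. At each level, the problem size is divided by 6, so it takes 11 divisions to reduce to a base case of size 1. The algorithm makes 8 recursive calls at each level.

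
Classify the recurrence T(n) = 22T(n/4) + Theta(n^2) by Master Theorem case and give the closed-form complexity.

Master Theorem for T(n) = 22T(n/4) + O(n^2):

a = 22, b = 4, c = 2
log_b(a) = log_4(22) = 2.2297

Case 1: c = 2 < log_4(22) = 2.2297
T(n) = O(n^(log_4 22))

For T(n) = 22T(n/4) + O(n^2): log_4(22) = 2.2297. This is Case 1 of the Master Theorem (c < log_b(a), work dominated by leaves), giving O(n^(log_4 22)).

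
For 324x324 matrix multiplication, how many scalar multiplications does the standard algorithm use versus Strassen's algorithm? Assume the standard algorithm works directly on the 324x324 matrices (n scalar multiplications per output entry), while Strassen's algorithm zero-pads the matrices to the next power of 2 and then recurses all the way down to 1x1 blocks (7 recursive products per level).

Matrix multiplication for 324x324 matrices:

Strassen's algorithm requires power-of-2 dimensions. Pad 324x324 to 512x512 (next power of 2).

Standard algorithm: 324^3 = 34012224 multiplications
Strassen's algorithm: 7^(log2(512)) = 7^9 = 40353607 multiplications
Difference: 34012224 - 40353607 = -6341383 (Strassen uses MORE here due to padding overhead — for small or just-over-power-of-2 n, padding can outweigh the per-level savings)

Standard: 34012224 multiplications (324^3). Strassen: 40353607 multiplications (7^9, after padding to 512x512). Strassen reduces 8 recursive multiplications to 7 at each level.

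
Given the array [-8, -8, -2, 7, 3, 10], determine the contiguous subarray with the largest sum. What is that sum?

Using Kadane's algorithm on [-8, -8, -2, 7, 3, 10]:

Scanning through the array:
Position 1 (value -8): max_ending_here = -8, max_so_far = -8
Position 2 (value -2): max_ending_here = -2, max_so_far = -2
Position 3 (value 7): max_ending_here = 7, max_so_far = 7
Position 4 (value 3): max_ending_here = 10, max_so_far = 10
Position 5 (value 10): max_ending_here = 20, max_so_far = 20

Maximum subarray: [7, 3, 10]
Maximum sum: 20

The maximum subarray is [7, 3, 10] with sum 20. This subarray runs from index 3 to index 5.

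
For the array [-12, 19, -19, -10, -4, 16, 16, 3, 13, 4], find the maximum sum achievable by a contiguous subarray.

Using Kadane's algorithm on [-12, 19, -19, -10, -4, 16, 16, 3, 13, 4]:

Scanning through the array:
Position 1 (value 19): max_ending_here = 19, max_so_far = 19
Position 2 (value -19): max_ending_here = 0, max_so_far = 19
Position 3 (value -10): max_ending_here = -10, max_so_far = 19
Position 4 (value -4): max_ending_here = -4, max_so_far = 19
Position 5 (value 16): max_ending_here = 16, max_so_far = 19
Position 6 (value 16): max_ending_here = 32, max_so_far = 32
Position 7 (value 3): max_ending_here = 35, max_so_far = 35
Position 8 (value 13): max_ending_here = 48, max_so_far = 48
Position 9 (value 4): max_ending_here = 52, max_so_far = 52

Maximum subarray: [16, 16, 3, 13, 4]
Maximum sum: 52

The maximum subarray is [16, 16, 3, 13, 4] with sum 52. This subarray runs from index 5 to index 9.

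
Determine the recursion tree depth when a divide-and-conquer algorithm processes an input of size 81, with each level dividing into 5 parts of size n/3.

For divide and conquer with division factor 3:

Problem sizes at each level:
Level 0: 81
Level 1: 27
Level 2: 9
Level 3: 3
Level 4: 1

The root is level 0 and the size-1 base case is level 4 (the tree spans levels 0 through 4, i.e. 5 levels counting the root), so the depth is the number of divisions: log_3(81) = 4

The recursion tree depth is log_3(81) = 4. At each level, the problem size is divided by 3, so it takes 4 divisions to reduce to a base case of size 1. The algorithm makes 5 recursive calls at each level.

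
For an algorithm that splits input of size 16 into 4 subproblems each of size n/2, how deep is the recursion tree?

For divide and conquer with division factor 2:

Problem sizes at each level:
Level 0: 16
Level 1: 8
Level 2: 4
Level 3: 2
Level 4: 1

The root is level 0 and the size-1 base case is level 4 (the tree spans levels 0 through 4, i.e. 5 levels counting the root), so the depth is the number of divisions: log_2(16) = 4

The recursion tree depth is log_2(16) = 4. At each level, the problem size is divided by 2, so it takes 4 divisions to reduce to a base case of size 1. The algorithm makes 4 recursive calls at each level.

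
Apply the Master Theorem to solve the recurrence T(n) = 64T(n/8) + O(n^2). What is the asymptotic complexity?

Master Theorem for T(n) = 64T(n/8) + O(n^2):

a = 64, b = 8, c = 2
log_b(a) = log_8(64) = 2.0000

Case 2: c = 2 = log_8(64) = 2.0000
T(n) = O(n^2 log n) = O(n^2 log n)

For T(n) = 64T(n/8) + O(n^2): log_8(64) = 2.0000. This is Case 2 of the Master Theorem (c = log_b(a), equal work at all levels), giving O(n^2 log n).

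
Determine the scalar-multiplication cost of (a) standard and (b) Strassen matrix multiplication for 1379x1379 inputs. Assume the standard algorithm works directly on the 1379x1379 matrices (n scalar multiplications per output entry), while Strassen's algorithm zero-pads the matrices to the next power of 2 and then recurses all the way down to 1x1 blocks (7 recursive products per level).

Matrix multiplication for 1379x1379 matrices:

Strassen's algorithm requires power-of-2 dimensions. Pad 1379x1379 to 2048x2048 (next power of 2).

Standard algorithm: 1379^3 = 2622362939 multiplications
Strassen's algorithm: 7^(log2(2048)) = 7^11 = 1977326743 multiplications
Savings: 2622362939 - 1977326743 = 645036196 multiplications

Standard: 2622362939 multiplications (1379^3). Strassen: 1977326743 multiplications (7^11, after padding to 2048x2048). Strassen reduces 8 recursive multiplications to 7 at each level.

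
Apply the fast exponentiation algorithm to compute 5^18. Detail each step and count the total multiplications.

Computing 5^18 by squaring (build up from 5^1; each line after the first costs one multiplication):

5^1 = 5
5^2 = (5^1)^2 = 5^2 = 25
5^4 = (5^2)^2 = 25^2 = 625
5^8 = (5^4)^2 = 625^2 = 390625
5^9 = 5 * 5^8 = 5 * 390625 = 1953125
5^18 = (5^9)^2 = 1953125^2 = 3814697265625

Result: 3814697265625
Multiplications needed: 5 (5 lines after 5^1)

5^18 = 3814697265625. Using exponentiation by squaring, this requires 5 multiplications. The key idea: if the exponent is even, square the half-power; if odd, multiply by the base once.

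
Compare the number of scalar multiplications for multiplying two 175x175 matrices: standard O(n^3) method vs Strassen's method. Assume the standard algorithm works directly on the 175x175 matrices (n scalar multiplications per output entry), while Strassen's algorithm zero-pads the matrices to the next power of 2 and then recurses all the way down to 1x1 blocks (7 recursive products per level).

Matrix multiplication for 175x175 matrices:

Strassen's algorithm requires power-of-2 dimensions. Pad 175x175 to 256x256 (next power of 2).

Standard algorithm: 175^3 = 5359375 multiplications
Strassen's algorithm: 7^(log2(256)) = 7^8 = 5764801 multiplications
Difference: 5359375 - 5764801 = -405426 (Strassen uses MORE here due to padding overhead — for small or just-over-power-of-2 n, padding can outweigh the per-level savings)

Standard: 5359375 multiplications (175^3). Strassen: 5764801 multiplications (7^8, after padding to 256x256). Strassen reduces 8 recursive multiplications to 7 at each level.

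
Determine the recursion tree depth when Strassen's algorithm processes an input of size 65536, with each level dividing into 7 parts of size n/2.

For divide and conquer with division factor 2:

Problem sizes at each level:
Level 0: 65536
Level 1: 32768
Level 2: 16384
Level 3: 8192
Level 4: 4096
Level 5: 2048
Level 6: 1024
Level 7: 512
Level 8: 256
Level 9: 128
Level 10: 64
Level 11: 32
Level 12: 16
Level 13: 8
Level 14: 4
Level 15: 2
Level 16: 1

The root is level 0 and the size-1 base case is level 16 (the tree spans levels 0 through 16, i.e. 17 levels counting the root), so the depth is the number of divisions: log_2(65536) = 16

The recursion tree depth is log_2(65536) = 16. At each level, the problem size is divided by 2, so it takes 16 divisions to reduce to a base case of size 1. The algorithm makes 7 recursive calls at each level.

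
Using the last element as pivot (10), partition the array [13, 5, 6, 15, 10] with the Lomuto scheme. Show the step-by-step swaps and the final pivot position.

Lomuto partition with pivot = 10:

Initial array: [13, 5, 6, 15, 10]

arr[0]=13 > 10: no swap
arr[1]=5 <= 10: swap with position 0, array becomes [5, 13, 6, 15, 10]
arr[2]=6 <= 10: swap with position 1, array becomes [5, 6, 13, 15, 10]
arr[3]=15 > 10: no swap

Place pivot at position 2: [5, 6, 10, 15, 13]
Pivot position: 2

After partitioning with pivot 10, the array becomes [5, 6, 10, 15, 13]. The pivot is placed at index 2. All elements to the left of the pivot are <= 10, and all elements to the right are > 10.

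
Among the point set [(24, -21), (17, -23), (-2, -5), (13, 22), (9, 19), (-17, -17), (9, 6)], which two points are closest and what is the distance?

Computing all pairwise distances among 7 points:

d((24, -21), (17, -23)) = 7.2801
d((24, -21), (-2, -5)) = 30.5287
d((24, -21), (13, 22)) = 44.3847
d((24, -21), (9, 19)) = 42.72
d((24, -21), (-17, -17)) = 41.1947
d((24, -21), (9, 6)) = 30.8869
d((17, -23), (-2, -5)) = 26.1725
d((17, -23), (13, 22)) = 45.1774
d((17, -23), (9, 19)) = 42.7551
d((17, -23), (-17, -17)) = 34.5254
d((17, -23), (9, 6)) = 30.0832
d((-2, -5), (13, 22)) = 30.8869
d((-2, -5), (9, 19)) = 26.4008
d((-2, -5), (-17, -17)) = 19.2094
d((-2, -5), (9, 6)) = 15.5563
d((13, 22), (9, 19)) = 5.0 <-- minimum
d((13, 22), (-17, -17)) = 49.2037
d((13, 22), (9, 6)) = 16.4924
d((9, 19), (-17, -17)) = 44.4072
d((9, 19), (9, 6)) = 13.0
d((-17, -17), (9, 6)) = 34.7131

Closest pair: (13, 22) and (9, 19) with distance 5.0

The closest pair is (13, 22) and (9, 19) with Euclidean distance 5.0. For 7 points, brute-force pairwise comparison is shown above. For large n, the divide-and-conquer algorithm (sort by x, recurse on halves, check the dividing strip) achieves O(n log n).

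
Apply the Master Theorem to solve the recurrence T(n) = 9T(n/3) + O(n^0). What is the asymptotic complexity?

Master Theorem for T(n) = 9T(n/3) + O(n^0):

a = 9, b = 3, c = 0
log_b(a) = log_3(9) = 2.0000

Case 1: c = 0 < log_3(9) = 2.0000
T(n) = O(n^(log_3 9)) = O(n^2)

For T(n) = 9T(n/3) + O(n^0): log_3(9) = 2.0000. This is Case 1 of the Master Theorem (c < log_b(a), work dominated by leaves), giving O(n^2).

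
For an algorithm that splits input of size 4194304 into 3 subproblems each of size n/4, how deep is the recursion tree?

For divide and conquer with division factor 4:

Problem sizes at each level:
Level 0: 4194304
Level 1: 1048576
Level 2: 262144
Level 3: 65536
Level 4: 16384
Level 5: 4096
Level 6: 1024
Level 7: 256
Level 8: 64
Level 9: 16
Level 10: 4
Level 11: 1

The root is level 0 and the size-1 base case is level 11 (the tree spans levels 0 through 11, i.e. 12 levels counting the root), so the depth is the number of divisions: log_4(4194304) = 11

The recursion tree depth is log_4(4194304) = 11. At each level, the problem size is divided by 4, so it takes 11 divisions to reduce to a base case of size 1. The algorithm makes 3 recursive calls at each level.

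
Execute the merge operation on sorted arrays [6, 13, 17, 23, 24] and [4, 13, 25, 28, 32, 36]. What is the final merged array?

Merging process:

Compare 6 vs 4: take 4 from right. Merged: [4]
Compare 6 vs 13: take 6 from left. Merged: [4, 6]
Compare 13 vs 13: take 13 from left. Merged: [4, 6, 13]
Compare 17 vs 13: take 13 from right. Merged: [4, 6, 13, 13]
Compare 17 vs 25: take 17 from left. Merged: [4, 6, 13, 13, 17]
Compare 23 vs 25: take 23 from left. Merged: [4, 6, 13, 13, 17, 23]
Compare 24 vs 25: take 24 from left. Merged: [4, 6, 13, 13, 17, 23, 24]
Append remaining from right: [25, 28, 32, 36]. Merged: [4, 6, 13, 13, 17, 23, 24, 25, 28, 32, 36]

Final merged array: [4, 6, 13, 13, 17, 23, 24, 25, 28, 32, 36]
Total comparisons: 7

The merged array is [4, 6, 13, 13, 17, 23, 24, 25, 28, 32, 36], requiring 7 comparisons. The merge step runs in O(n) time where n is the total number of elements.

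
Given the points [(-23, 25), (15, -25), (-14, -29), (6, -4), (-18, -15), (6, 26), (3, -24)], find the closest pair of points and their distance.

Computing all pairwise distances among 7 points:

d((-23, 25), (15, -25)) = 62.8013
d((-23, 25), (-14, -29)) = 54.7449
d((-23, 25), (6, -4)) = 41.0122
d((-23, 25), (-18, -15)) = 40.3113
d((-23, 25), (6, 26)) = 29.0172
d((-23, 25), (3, -24)) = 55.4707
d((15, -25), (-14, -29)) = 29.2746
d((15, -25), (6, -4)) = 22.8473
d((15, -25), (-18, -15)) = 34.4819
d((15, -25), (6, 26)) = 51.788
d((15, -25), (3, -24)) = 12.0416 <-- minimum
d((-14, -29), (6, -4)) = 32.0156
d((-14, -29), (-18, -15)) = 14.5602
d((-14, -29), (6, 26)) = 58.5235
d((-14, -29), (3, -24)) = 17.72
d((6, -4), (-18, -15)) = 26.4008
d((6, -4), (6, 26)) = 30.0
d((6, -4), (3, -24)) = 20.2237
d((-18, -15), (6, 26)) = 47.5079
d((-18, -15), (3, -24)) = 22.8473
d((6, 26), (3, -24)) = 50.0899

Closest pair: (15, -25) and (3, -24) with distance 12.0416

The closest pair is (15, -25) and (3, -24) with Euclidean distance 12.0416. For 7 points, brute-force pairwise comparison is shown above. For large n, the divide-and-conquer algorithm (sort by x, recurse on halves, check the dividing strip) achieves O(n log n).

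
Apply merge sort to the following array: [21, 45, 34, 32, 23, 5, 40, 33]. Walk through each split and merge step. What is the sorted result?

Merge sort trace:

Split: [21, 45, 34, 32, 23, 5, 40, 33] -> [21, 45, 34, 32] and [23, 5, 40, 33]
  Split: [21, 45, 34, 32] -> [21, 45] and [34, 32]
    Split: [21, 45] -> [21] and [45]
    Merge: [21] + [45] -> [21, 45]
    Split: [34, 32] -> [34] and [32]
    Merge: [34] + [32] -> [32, 34]
  Merge: [21, 45] + [32, 34] -> [21, 32, 34, 45]
  Split: [23, 5, 40, 33] -> [23, 5] and [40, 33]
    Split: [23, 5] -> [23] and [5]
    Merge: [23] + [5] -> [5, 23]
    Split: [40, 33] -> [40] and [33]
    Merge: [40] + [33] -> [33, 40]
  Merge: [5, 23] + [33, 40] -> [5, 23, 33, 40]
Merge: [21, 32, 34, 45] + [5, 23, 33, 40] -> [5, 21, 23, 32, 33, 34, 40, 45]

Final sorted array: [5, 21, 23, 32, 33, 34, 40, 45]

The merge sort proceeds by recursively splitting the array and merging sorted halves.
After all merges, the sorted array is [5, 21, 23, 32, 33, 34, 40, 45].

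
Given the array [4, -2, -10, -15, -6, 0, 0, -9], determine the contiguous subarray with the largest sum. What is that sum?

Using Kadane's algorithm on [4, -2, -10, -15, -6, 0, 0, -9]:

Scanning through the array:
Position 1 (value -2): max_ending_here = 2, max_so_far = 4
Position 2 (value -10): max_ending_here = -8, max_so_far = 4
Position 3 (value -15): max_ending_here = -15, max_so_far = 4
Position 4 (value -6): max_ending_here = -6, max_so_far = 4
Position 5 (value 0): max_ending_here = 0, max_so_far = 4
Position 6 (value 0): max_ending_here = 0, max_so_far = 4
Position 7 (value -9): max_ending_here = -9, max_so_far = 4

Maximum subarray: [4]
Maximum sum: 4

The maximum subarray is [4] with sum 4. This subarray runs from index 0 to index 0.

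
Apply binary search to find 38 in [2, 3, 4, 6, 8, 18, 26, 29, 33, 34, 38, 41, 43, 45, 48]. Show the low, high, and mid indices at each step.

Binary search for 38 in [2, 3, 4, 6, 8, 18, 26, 29, 33, 34, 38, 41, 43, 45, 48]:

lo=0, hi=14, mid=7, arr[mid]=29 -> 29 < 38, search right half
lo=8, hi=14, mid=11, arr[mid]=41 -> 41 > 38, search left half
lo=8, hi=10, mid=9, arr[mid]=34 -> 34 < 38, search right half
lo=10, hi=10, mid=10, arr[mid]=38 -> Found target at index 10!

Binary search finds 38 at index 10 after 4 comparisons. The search repeatedly halves the search space by comparing with the middle element.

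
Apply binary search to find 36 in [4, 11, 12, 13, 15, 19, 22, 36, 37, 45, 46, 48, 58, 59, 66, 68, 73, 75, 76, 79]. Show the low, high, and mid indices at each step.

Binary search for 36 in [4, 11, 12, 13, 15, 19, 22, 36, 37, 45, 46, 48, 58, 59, 66, 68, 73, 75, 76, 79]:

lo=0, hi=19, mid=9, arr[mid]=45 -> 45 > 36, search left half
lo=0, hi=8, mid=4, arr[mid]=15 -> 15 < 36, search right half
lo=5, hi=8, mid=6, arr[mid]=22 -> 22 < 36, search right half
lo=7, hi=8, mid=7, arr[mid]=36 -> Found target at index 7!

Binary search finds 36 at index 7 after 4 comparisons. The search repeatedly halves the search space by comparing with the middle element.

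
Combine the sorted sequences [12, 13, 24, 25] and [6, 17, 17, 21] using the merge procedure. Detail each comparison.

Merging process:

Compare 12 vs 6: take 6 from right. Merged: [6]
Compare 12 vs 17: take 12 from left. Merged: [6, 12]
Compare 13 vs 17: take 13 from left. Merged: [6, 12, 13]
Compare 24 vs 17: take 17 from right. Merged: [6, 12, 13, 17]
Compare 24 vs 17: take 17 from right. Merged: [6, 12, 13, 17, 17]
Compare 24 vs 21: take 21 from right. Merged: [6, 12, 13, 17, 17, 21]
Append remaining from left: [24, 25]. Merged: [6, 12, 13, 17, 17, 21, 24, 25]

Final merged array: [6, 12, 13, 17, 17, 21, 24, 25]
Total comparisons: 6

The merged array is [6, 12, 13, 17, 17, 21, 24, 25], requiring 6 comparisons. The merge step runs in O(n) time where n is the total number of elements.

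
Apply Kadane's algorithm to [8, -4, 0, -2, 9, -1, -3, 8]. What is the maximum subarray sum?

Using Kadane's algorithm on [8, -4, 0, -2, 9, -1, -3, 8]:

Scanning through the array:
Position 1 (value -4): max_ending_here = 4, max_so_far = 8
Position 2 (value 0): max_ending_here = 4, max_so_far = 8
Position 3 (value -2): max_ending_here = 2, max_so_far = 8
Position 4 (value 9): max_ending_here = 11, max_so_far = 11
Position 5 (value -1): max_ending_here = 10, max_so_far = 11
Position 6 (value -3): max_ending_here = 7, max_so_far = 11
Position 7 (value 8): max_ending_here = 15, max_so_far = 15

Maximum subarray: [8, -4, 0, -2, 9, -1, -3, 8]
Maximum sum: 15

The maximum subarray is [8, -4, 0, -2, 9, -1, -3, 8] with sum 15. This subarray runs from index 0 to index 7.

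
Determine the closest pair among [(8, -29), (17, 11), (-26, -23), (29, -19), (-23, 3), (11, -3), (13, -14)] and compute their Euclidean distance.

Computing all pairwise distances among 7 points:

d((8, -29), (17, 11)) = 41.0
d((8, -29), (-26, -23)) = 34.5254
d((8, -29), (29, -19)) = 23.2594
d((8, -29), (-23, 3)) = 44.5533
d((8, -29), (11, -3)) = 26.1725
d((8, -29), (13, -14)) = 15.8114
d((17, 11), (-26, -23)) = 54.8179
d((17, 11), (29, -19)) = 32.311
d((17, 11), (-23, 3)) = 40.7922
d((17, 11), (11, -3)) = 15.2315
d((17, 11), (13, -14)) = 25.318
d((-26, -23), (29, -19)) = 55.1453
d((-26, -23), (-23, 3)) = 26.1725
d((-26, -23), (11, -3)) = 42.0595
d((-26, -23), (13, -14)) = 40.025
d((29, -19), (-23, 3)) = 56.4624
d((29, -19), (11, -3)) = 24.0832
d((29, -19), (13, -14)) = 16.7631
d((-23, 3), (11, -3)) = 34.5254
d((-23, 3), (13, -14)) = 39.8121
d((11, -3), (13, -14)) = 11.1803 <-- minimum

Closest pair: (11, -3) and (13, -14) with distance 11.1803

The closest pair is (11, -3) and (13, -14) with Euclidean distance 11.1803. For 7 points, brute-force pairwise comparison is shown above. For large n, the divide-and-conquer algorithm (sort by x, recurse on halves, check the dividing strip) achieves O(n log n).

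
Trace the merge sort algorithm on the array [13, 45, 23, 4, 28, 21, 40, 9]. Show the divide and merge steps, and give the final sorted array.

Merge sort trace:

Split: [13, 45, 23, 4, 28, 21, 40, 9] -> [13, 45, 23, 4] and [28, 21, 40, 9]
  Split: [13, 45, 23, 4] -> [13, 45] and [23, 4]
    Split: [13, 45] -> [13] and [45]
    Merge: [13] + [45] -> [13, 45]
    Split: [23, 4] -> [23] and [4]
    Merge: [23] + [4] -> [4, 23]
  Merge: [13, 45] + [4, 23] -> [4, 13, 23, 45]
  Split: [28, 21, 40, 9] -> [28, 21] and [40, 9]
    Split: [28, 21] -> [28] and [21]
    Merge: [28] + [21] -> [21, 28]
    Split: [40, 9] -> [40] and [9]
    Merge: [40] + [9] -> [9, 40]
  Merge: [21, 28] + [9, 40] -> [9, 21, 28, 40]
Merge: [4, 13, 23, 45] + [9, 21, 28, 40] -> [4, 9, 13, 21, 23, 28, 40, 45]

Final sorted array: [4, 9, 13, 21, 23, 28, 40, 45]

The merge sort proceeds by recursively splitting the array and merging sorted halves.
After all merges, the sorted array is [4, 9, 13, 21, 23, 28, 40, 45].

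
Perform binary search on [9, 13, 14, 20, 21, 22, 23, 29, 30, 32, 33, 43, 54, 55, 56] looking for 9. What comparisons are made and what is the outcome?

Binary search for 9 in [9, 13, 14, 20, 21, 22, 23, 29, 30, 32, 33, 43, 54, 55, 56]:

lo=0, hi=14, mid=7, arr[mid]=29 -> 29 > 9, search left half
lo=0, hi=6, mid=3, arr[mid]=20 -> 20 > 9, search left half
lo=0, hi=2, mid=1, arr[mid]=13 -> 13 > 9, search left half
lo=0, hi=0, mid=0, arr[mid]=9 -> Found target at index 0!

Binary search finds 9 at index 0 after 4 comparisons. The search repeatedly halves the search space by comparing with the middle element.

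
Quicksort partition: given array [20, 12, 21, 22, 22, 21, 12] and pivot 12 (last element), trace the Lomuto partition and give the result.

Lomuto partition with pivot = 12:

Initial array: [20, 12, 21, 22, 22, 21, 12]

arr[0]=20 > 12: no swap
arr[1]=12 <= 12: swap with position 0, array becomes [12, 20, 21, 22, 22, 21, 12]
arr[2]=21 > 12: no swap
arr[3]=22 > 12: no swap
arr[4]=22 > 12: no swap
arr[5]=21 > 12: no swap

Place pivot at position 1: [12, 12, 21, 22, 22, 21, 20]
Pivot position: 1

After partitioning with pivot 12, the array becomes [12, 12, 21, 22, 22, 21, 20]. The pivot is placed at index 1. All elements to the left of the pivot are <= 12, and all elements to the right are > 12.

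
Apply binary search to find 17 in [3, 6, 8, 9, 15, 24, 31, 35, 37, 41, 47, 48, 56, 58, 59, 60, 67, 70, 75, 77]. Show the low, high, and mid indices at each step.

Binary search for 17 in [3, 6, 8, 9, 15, 24, 31, 35, 37, 41, 47, 48, 56, 58, 59, 60, 67, 70, 75, 77]:

lo=0, hi=19, mid=9, arr[mid]=41 -> 41 > 17, search left half
lo=0, hi=8, mid=4, arr[mid]=15 -> 15 < 17, search right half
lo=5, hi=8, mid=6, arr[mid]=31 -> 31 > 17, search left half
lo=5, hi=5, mid=5, arr[mid]=24 -> 24 > 17, search left half
lo=5 > hi=4, target 17 not found

Binary search determines that 17 is not in the array after 4 comparisons. The search space was exhausted without finding the target.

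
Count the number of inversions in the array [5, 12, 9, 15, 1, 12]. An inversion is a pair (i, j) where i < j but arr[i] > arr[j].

Finding inversions in [5, 12, 9, 15, 1, 12]:

(0, 4): arr[0]=5 > arr[4]=1
(1, 2): arr[1]=12 > arr[2]=9
(1, 4): arr[1]=12 > arr[4]=1
(2, 4): arr[2]=9 > arr[4]=1
(3, 4): arr[3]=15 > arr[4]=1
(3, 5): arr[3]=15 > arr[5]=12

Total inversions: 6

The array has 6 inversion(s): (0,4), (1,2), (1,4), (2,4), (3,4), (3,5). Each pair (i,j) satisfies i < j and arr[i] > arr[j].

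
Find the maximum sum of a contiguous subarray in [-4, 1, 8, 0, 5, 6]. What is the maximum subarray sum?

Using Kadane's algorithm on [-4, 1, 8, 0, 5, 6]:

Scanning through the array:
Position 1 (value 1): max_ending_here = 1, max_so_far = 1
Position 2 (value 8): max_ending_here = 9, max_so_far = 9
Position 3 (value 0): max_ending_here = 9, max_so_far = 9
Position 4 (value 5): max_ending_here = 14, max_so_far = 14
Position 5 (value 6): max_ending_here = 20, max_so_far = 20

Maximum subarray: [1, 8, 0, 5, 6]
Maximum sum: 20

The maximum subarray is [1, 8, 0, 5, 6] with sum 20. This subarray runs from index 1 to index 5.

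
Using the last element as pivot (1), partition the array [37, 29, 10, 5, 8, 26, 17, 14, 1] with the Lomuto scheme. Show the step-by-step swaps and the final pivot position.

Lomuto partition with pivot = 1:

Initial array: [37, 29, 10, 5, 8, 26, 17, 14, 1]

arr[0]=37 > 1: no swap
arr[1]=29 > 1: no swap
arr[2]=10 > 1: no swap
arr[3]=5 > 1: no swap
arr[4]=8 > 1: no swap
arr[5]=26 > 1: no swap
arr[6]=17 > 1: no swap
arr[7]=14 > 1: no swap

Place pivot at position 0: [1, 29, 10, 5, 8, 26, 17, 14, 37]
Pivot position: 0

After partitioning with pivot 1, the array becomes [1, 29, 10, 5, 8, 26, 17, 14, 37]. The pivot is placed at index 0. All elements to the left of the pivot are <= 1, and all elements to the right are > 1.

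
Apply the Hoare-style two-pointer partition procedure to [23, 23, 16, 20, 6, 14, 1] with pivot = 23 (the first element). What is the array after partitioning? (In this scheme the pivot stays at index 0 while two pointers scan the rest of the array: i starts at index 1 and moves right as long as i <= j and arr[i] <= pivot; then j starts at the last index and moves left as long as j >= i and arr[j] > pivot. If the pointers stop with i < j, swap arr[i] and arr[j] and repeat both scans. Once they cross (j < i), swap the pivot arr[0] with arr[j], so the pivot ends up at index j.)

Hoare-style two-pointer partition with pivot = 23:

Initial array: [23, 23, 16, 20, 6, 14, 1]

Pointers start at i = 1, j = 6.
i ends at 7, j ends at 6: the pointers have crossed (j < i), so scanning stops.

Swap pivot arr[0] with arr[6] to place pivot at position 6: [1, 23, 16, 20, 6, 14, 23]
Pivot position: 6

After partitioning with pivot 23, the array becomes [1, 23, 16, 20, 6, 14, 23]. The pivot is placed at index 6. All elements to the left of the pivot are <= 23, and all elements to the right are > 23.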